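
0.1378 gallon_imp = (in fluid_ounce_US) 21.18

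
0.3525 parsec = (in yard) 1.19e+16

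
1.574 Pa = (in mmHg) 0.01181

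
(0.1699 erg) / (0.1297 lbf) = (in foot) 9.662e-08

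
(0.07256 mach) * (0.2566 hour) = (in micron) 2.282e+10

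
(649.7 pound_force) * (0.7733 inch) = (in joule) 56.77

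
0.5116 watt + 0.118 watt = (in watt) 0.6296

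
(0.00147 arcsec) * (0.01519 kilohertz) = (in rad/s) 1.083e-07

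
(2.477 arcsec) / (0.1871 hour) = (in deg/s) 1.022e-06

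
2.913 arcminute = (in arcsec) 174.8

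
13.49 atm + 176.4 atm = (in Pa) 1.924e+07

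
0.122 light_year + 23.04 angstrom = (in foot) 3.787e+15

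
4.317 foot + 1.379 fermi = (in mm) 1316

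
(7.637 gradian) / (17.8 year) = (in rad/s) 2.137e-10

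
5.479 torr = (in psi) 0.1059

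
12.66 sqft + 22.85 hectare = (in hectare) 22.85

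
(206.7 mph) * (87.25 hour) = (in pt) 8.227e+10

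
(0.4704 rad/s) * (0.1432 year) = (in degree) 1.217e+08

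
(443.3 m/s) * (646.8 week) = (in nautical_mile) 9.364e+07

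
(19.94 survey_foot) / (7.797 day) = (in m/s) 9.022e-06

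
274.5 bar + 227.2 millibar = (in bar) 274.7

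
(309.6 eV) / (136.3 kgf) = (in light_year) 3.923e-36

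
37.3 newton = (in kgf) 3.804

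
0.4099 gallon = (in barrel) 0.00976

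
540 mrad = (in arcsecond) 1.114e+05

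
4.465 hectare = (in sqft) 4.806e+05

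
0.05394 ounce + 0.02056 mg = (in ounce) 0.05394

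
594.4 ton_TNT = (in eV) 1.552e+31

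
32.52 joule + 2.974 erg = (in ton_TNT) 7.772e-09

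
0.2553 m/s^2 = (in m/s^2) 0.2553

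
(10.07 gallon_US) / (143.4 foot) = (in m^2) 0.0008721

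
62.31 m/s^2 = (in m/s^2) 62.31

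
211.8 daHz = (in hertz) 2118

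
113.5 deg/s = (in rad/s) 1.981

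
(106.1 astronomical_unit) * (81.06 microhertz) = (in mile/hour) 2.878e+09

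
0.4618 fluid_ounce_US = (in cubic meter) 1.366e-05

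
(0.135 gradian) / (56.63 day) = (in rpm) 4.139e-09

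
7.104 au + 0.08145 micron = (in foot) 3.487e+12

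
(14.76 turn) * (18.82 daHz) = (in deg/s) 1e+06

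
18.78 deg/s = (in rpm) 3.13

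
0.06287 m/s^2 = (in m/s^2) 0.06287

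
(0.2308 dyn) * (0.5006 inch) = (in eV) 1.832e+11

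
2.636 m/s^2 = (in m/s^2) 2.636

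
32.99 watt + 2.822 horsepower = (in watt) 2137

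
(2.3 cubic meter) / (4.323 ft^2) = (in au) 3.828e-11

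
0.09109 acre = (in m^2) 368.6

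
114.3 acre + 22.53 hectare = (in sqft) 7.404e+06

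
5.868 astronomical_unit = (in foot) 2.88e+12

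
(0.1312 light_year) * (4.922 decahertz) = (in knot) 1.188e+17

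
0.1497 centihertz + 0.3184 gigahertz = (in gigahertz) 0.3184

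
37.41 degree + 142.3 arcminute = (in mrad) 694.3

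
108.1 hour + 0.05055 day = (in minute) 6559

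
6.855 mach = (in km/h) 8403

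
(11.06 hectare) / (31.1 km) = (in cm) 355.6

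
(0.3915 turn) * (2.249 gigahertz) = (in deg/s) 3.17e+11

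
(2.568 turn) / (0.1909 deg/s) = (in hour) 1.345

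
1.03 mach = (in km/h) 1263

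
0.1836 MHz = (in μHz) 1.836e+11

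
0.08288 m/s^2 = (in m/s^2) 0.08288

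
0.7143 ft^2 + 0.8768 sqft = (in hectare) 1.478e-05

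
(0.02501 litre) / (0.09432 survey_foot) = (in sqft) 0.009364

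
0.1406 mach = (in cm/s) 4787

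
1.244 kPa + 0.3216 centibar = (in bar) 0.01566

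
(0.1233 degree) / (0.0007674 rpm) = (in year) 8.491e-07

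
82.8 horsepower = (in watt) 6.174e+04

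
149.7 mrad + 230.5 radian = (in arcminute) 7.929e+05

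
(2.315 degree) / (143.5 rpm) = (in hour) 7.469e-07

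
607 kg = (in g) 6.07e+05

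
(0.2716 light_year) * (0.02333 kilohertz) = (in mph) 1.341e+17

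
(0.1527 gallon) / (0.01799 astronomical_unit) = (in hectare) 2.148e-17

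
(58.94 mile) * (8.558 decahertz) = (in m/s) 8.118e+06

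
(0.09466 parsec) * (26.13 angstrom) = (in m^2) 7.632e+06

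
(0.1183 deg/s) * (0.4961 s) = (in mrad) 1.024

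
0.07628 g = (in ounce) 0.002691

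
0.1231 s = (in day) 1.425e-06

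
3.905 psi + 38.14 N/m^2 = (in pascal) 2.696e+04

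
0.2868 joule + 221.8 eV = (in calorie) 0.06855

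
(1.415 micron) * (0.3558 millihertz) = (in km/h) 1.812e-09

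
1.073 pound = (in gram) 486.7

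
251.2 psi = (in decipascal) 1.732e+07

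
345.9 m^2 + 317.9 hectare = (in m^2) 3.179e+06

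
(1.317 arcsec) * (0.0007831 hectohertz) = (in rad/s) 5e-07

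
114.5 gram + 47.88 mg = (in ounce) 4.041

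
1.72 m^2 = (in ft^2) 18.51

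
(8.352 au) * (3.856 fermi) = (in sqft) 0.05186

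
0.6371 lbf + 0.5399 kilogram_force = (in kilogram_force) 0.8289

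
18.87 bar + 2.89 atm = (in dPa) 2.18e+07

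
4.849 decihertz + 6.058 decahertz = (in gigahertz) 6.106e-08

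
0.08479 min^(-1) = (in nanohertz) 1.413e+06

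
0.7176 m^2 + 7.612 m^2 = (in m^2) 8.33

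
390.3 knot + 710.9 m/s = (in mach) 2.677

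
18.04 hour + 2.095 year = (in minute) 1.102e+06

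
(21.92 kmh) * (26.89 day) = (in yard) 1.547e+07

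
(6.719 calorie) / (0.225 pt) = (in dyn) 3.542e+10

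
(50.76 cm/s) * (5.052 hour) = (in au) 6.171e-08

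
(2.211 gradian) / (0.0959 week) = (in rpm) 5.718e-06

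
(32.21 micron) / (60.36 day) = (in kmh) 2.223e-11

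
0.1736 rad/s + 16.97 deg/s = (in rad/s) 0.4698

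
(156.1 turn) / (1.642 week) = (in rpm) 0.009431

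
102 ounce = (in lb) 6.375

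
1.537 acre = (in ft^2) 6.695e+04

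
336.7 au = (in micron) 5.037e+19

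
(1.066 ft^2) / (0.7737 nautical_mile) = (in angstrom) 6.912e+05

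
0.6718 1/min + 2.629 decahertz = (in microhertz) 2.63e+07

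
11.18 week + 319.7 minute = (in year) 0.215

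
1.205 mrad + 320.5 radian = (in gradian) 2.04e+04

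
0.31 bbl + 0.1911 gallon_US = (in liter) 50.01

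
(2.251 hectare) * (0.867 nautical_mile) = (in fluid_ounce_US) 1.222e+12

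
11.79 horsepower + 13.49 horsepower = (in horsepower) 25.28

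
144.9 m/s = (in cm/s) 1.449e+04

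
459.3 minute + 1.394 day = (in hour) 41.11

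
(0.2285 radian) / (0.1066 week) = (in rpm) 3.384e-05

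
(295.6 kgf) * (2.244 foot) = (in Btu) 1.879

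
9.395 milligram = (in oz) 0.0003314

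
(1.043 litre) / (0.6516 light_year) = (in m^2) 1.692e-19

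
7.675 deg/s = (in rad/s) 0.134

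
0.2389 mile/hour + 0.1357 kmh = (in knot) 0.2809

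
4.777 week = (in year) 0.09161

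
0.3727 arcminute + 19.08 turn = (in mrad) 1.199e+05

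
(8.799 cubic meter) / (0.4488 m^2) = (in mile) 0.01218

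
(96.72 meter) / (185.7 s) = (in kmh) 1.875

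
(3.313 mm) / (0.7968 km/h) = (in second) 0.01497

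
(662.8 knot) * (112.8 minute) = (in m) 2.308e+06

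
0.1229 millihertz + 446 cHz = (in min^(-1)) 267.6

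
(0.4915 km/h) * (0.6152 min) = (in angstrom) 5.04e+10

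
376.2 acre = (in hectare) 152.2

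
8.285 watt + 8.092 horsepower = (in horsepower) 8.103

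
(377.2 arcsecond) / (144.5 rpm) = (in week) 1.998e-10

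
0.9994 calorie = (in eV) 2.61e+19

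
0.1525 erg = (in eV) 9.518e+10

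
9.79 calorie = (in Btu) 0.03882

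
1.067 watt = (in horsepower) 0.001431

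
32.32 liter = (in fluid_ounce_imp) 1138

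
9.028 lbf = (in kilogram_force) 4.095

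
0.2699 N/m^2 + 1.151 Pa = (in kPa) 0.001421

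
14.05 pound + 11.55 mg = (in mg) 6.373e+06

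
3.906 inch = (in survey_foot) 0.3255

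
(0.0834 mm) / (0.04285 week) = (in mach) 9.451e-12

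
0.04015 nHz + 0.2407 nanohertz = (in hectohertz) 2.808e-12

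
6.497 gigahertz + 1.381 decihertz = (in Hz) 6.497e+09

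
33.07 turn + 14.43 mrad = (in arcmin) 7.144e+05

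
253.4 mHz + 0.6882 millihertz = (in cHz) 25.41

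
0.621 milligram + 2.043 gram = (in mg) 2044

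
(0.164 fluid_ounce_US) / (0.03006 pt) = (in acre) 0.000113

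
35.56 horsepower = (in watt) 2.652e+04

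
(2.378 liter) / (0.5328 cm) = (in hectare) 4.463e-05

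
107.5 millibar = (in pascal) 1.075e+04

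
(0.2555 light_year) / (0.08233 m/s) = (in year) 9.31e+08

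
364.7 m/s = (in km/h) 1313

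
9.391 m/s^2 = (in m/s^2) 9.391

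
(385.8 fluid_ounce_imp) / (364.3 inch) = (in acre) 2.927e-07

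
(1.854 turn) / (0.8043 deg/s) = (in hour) 0.2305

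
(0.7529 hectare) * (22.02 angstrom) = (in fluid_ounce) 0.5606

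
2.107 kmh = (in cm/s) 58.53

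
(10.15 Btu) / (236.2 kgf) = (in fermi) 4.623e+15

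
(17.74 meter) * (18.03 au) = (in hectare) 4.785e+09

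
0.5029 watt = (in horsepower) 0.0006744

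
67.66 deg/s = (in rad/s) 1.181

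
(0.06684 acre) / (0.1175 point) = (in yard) 7.136e+06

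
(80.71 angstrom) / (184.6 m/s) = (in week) 7.229e-17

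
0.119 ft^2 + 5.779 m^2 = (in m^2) 5.79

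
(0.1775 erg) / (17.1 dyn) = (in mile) 6.45e-08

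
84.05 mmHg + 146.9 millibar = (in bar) 0.259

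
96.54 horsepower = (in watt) 7.199e+04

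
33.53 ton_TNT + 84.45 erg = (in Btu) 1.33e+08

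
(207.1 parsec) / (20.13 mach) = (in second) 9.323e+14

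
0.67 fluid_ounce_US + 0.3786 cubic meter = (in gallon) 100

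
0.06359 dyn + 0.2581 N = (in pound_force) 0.05802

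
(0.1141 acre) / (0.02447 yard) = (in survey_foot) 6.77e+04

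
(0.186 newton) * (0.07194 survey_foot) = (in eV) 2.546e+16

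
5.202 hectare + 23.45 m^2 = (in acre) 12.86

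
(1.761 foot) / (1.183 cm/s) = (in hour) 0.0126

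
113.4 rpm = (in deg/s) 680.4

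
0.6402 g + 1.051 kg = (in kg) 1.052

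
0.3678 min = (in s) 22.07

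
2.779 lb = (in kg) 1.261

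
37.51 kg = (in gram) 3.751e+04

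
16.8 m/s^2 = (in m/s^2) 16.8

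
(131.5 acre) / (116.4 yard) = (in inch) 1.968e+05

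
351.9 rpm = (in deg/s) 2111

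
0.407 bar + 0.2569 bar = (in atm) 0.6552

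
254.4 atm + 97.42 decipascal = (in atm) 254.4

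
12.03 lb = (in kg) 5.457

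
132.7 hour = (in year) 0.01515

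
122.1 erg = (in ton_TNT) 2.918e-15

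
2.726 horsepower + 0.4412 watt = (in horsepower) 2.727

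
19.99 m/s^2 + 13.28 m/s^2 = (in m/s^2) 33.27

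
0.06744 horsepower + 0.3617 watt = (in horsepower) 0.06793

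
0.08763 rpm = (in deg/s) 0.5258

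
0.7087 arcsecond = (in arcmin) 0.01181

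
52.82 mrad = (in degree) 3.026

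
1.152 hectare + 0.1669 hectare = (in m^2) 1.319e+04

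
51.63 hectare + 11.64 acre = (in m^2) 5.634e+05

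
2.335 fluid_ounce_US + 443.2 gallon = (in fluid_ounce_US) 5.673e+04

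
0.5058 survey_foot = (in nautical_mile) 8.324e-05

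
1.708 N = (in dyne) 1.708e+05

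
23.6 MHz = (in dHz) 2.36e+08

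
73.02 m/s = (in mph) 163.3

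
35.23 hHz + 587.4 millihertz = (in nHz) 3.524e+12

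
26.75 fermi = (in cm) 2.675e-12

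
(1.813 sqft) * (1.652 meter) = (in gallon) 73.51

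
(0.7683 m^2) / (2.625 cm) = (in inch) 1152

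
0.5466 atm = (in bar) 0.5538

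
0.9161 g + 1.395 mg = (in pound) 0.002023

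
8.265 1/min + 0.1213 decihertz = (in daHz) 0.01499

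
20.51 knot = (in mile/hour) 23.6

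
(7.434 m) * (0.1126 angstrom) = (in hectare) 8.371e-15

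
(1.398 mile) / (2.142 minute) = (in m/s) 17.51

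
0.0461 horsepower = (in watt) 34.38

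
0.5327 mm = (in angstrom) 5.327e+06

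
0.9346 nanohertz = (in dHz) 9.346e-09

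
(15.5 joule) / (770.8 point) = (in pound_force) 12.81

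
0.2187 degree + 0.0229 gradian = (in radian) 0.004177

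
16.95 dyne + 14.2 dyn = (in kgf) 3.176e-05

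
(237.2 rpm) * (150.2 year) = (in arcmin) 4.045e+14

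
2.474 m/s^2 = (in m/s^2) 2.474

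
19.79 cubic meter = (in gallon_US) 5228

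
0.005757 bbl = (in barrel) 0.005757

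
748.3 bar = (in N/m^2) 7.483e+07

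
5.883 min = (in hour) 0.09805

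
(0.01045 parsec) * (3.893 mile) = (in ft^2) 2.175e+19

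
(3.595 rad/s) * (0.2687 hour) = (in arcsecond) 7.173e+08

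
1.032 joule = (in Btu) 0.0009781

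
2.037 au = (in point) 8.638e+14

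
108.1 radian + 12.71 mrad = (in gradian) 6883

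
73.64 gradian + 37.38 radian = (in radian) 38.54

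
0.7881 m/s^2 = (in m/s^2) 0.7881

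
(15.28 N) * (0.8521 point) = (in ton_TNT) 1.098e-12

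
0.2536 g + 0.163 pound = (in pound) 0.1636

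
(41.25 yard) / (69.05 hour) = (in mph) 0.0003394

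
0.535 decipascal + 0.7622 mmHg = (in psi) 0.01475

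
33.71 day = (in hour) 809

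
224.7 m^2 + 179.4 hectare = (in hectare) 179.4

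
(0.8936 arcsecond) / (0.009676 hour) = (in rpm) 1.188e-06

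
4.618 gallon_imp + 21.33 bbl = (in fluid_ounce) 1.154e+05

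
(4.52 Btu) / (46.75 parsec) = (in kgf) 3.371e-16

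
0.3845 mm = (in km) 3.845e-07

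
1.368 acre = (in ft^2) 5.959e+04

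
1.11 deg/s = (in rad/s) 0.01937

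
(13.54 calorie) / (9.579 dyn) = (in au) 3.953e-06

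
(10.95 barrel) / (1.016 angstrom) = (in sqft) 1.844e+11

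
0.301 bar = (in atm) 0.2971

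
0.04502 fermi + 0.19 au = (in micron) 2.842e+16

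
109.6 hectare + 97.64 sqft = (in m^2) 1.096e+06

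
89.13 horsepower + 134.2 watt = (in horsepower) 89.31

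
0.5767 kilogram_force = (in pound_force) 1.271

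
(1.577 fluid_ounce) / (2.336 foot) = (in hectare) 6.55e-09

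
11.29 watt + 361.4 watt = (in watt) 372.7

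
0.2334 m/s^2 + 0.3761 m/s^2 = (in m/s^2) 0.6095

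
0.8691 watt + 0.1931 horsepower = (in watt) 144.9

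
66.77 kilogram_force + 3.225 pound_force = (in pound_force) 150.4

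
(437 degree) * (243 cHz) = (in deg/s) 1062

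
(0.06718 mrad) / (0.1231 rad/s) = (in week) 9.023e-10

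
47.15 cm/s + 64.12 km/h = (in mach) 0.05369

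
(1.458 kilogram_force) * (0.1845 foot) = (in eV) 5.019e+18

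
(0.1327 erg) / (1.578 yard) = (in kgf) 9.378e-10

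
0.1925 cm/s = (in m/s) 0.001925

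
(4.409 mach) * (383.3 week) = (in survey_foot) 1.142e+12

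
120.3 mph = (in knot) 104.5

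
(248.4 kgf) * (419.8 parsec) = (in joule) 3.155e+22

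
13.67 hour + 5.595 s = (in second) 4.922e+04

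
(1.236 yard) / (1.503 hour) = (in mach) 6.134e-07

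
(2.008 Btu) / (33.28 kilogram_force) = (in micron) 6.491e+06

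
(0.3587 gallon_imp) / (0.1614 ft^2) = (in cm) 10.88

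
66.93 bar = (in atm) 66.05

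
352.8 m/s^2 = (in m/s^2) 352.8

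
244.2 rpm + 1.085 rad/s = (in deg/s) 1527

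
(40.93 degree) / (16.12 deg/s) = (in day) 2.939e-05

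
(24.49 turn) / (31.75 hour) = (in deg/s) 0.07713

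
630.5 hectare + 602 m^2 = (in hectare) 630.6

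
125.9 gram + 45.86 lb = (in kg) 20.93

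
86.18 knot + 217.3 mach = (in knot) 1.439e+05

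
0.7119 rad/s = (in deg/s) 40.79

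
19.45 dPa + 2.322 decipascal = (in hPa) 0.02177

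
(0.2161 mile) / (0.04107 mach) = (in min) 0.4145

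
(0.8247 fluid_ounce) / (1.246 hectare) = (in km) 1.957e-12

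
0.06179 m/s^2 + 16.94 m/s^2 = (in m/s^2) 17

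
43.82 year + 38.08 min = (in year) 43.82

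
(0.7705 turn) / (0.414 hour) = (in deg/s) 0.1861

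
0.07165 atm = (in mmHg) 54.45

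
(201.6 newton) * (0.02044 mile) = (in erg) 6.632e+10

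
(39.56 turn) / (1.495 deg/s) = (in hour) 2.646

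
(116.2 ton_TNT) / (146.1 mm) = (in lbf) 7.481e+11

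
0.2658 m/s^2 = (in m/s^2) 0.2658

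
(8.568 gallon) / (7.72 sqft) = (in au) 3.023e-13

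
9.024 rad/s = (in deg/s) 517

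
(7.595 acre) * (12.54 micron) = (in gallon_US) 101.8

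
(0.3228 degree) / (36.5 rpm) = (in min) 2.457e-05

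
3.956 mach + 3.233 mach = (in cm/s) 2.448e+05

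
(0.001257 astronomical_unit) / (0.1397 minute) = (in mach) 6.589e+04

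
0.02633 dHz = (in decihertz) 0.02633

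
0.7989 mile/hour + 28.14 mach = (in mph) 2.143e+04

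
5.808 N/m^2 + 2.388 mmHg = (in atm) 0.003199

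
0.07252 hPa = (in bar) 7.252e-05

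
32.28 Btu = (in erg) 3.406e+11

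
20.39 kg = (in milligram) 2.039e+07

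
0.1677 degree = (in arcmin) 10.06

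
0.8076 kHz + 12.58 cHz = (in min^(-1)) 4.846e+04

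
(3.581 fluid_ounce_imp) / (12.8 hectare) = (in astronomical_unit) 5.314e-21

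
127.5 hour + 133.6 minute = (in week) 0.7722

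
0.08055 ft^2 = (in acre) 1.849e-06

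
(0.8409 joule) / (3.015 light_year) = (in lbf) 6.627e-18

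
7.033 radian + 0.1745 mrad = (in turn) 1.119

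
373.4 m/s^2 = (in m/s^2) 373.4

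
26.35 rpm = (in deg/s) 158.1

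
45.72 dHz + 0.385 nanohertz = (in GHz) 4.572e-09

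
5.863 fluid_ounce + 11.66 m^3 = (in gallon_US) 3080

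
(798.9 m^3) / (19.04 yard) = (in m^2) 45.89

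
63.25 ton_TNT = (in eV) 1.652e+30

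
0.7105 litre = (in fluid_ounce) 24.02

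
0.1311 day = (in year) 0.0003592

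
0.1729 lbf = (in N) 0.7691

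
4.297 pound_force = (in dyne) 1.911e+06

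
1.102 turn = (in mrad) 6924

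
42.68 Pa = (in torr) 0.3201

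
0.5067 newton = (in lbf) 0.1139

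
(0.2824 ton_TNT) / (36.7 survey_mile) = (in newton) 2.001e+04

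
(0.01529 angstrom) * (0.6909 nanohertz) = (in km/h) 3.803e-21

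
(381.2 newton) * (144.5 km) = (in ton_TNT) 0.01317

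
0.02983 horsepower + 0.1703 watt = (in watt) 22.41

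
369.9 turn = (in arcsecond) 4.794e+08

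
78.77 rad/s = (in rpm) 752.2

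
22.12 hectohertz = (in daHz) 221.2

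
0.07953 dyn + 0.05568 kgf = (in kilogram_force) 0.05568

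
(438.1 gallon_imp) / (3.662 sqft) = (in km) 0.005854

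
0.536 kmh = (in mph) 0.3331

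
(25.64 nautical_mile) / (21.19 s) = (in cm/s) 2.241e+05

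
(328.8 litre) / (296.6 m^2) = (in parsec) 3.593e-20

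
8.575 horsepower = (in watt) 6394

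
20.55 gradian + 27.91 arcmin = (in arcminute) 1138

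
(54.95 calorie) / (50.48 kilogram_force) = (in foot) 1.524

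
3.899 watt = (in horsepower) 0.005229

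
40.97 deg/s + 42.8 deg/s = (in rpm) 13.96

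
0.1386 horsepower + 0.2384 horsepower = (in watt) 281.1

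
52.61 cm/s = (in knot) 1.023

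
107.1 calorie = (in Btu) 0.4247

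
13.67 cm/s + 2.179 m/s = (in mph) 5.18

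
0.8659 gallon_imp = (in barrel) 0.02476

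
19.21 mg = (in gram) 0.01921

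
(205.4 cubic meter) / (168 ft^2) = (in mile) 0.008177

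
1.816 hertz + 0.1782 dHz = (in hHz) 0.01834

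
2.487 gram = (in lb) 0.005483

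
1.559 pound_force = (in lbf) 1.559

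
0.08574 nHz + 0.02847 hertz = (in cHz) 2.847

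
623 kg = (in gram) 6.23e+05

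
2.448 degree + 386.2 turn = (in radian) 2427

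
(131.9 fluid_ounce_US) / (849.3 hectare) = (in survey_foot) 1.507e-09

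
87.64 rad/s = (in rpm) 836.9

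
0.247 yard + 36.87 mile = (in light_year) 6.272e-12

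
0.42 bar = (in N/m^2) 4.2e+04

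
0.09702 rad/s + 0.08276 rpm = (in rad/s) 0.1057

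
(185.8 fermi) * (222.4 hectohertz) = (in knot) 8.032e-09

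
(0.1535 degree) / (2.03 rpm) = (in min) 0.00021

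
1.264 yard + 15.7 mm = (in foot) 3.844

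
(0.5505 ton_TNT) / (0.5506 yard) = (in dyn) 4.575e+14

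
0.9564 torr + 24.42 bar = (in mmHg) 1.832e+04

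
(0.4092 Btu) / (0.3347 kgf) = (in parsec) 4.263e-15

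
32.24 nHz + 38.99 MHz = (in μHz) 3.899e+13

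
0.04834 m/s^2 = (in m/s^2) 0.04834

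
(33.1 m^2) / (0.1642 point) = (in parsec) 1.852e-11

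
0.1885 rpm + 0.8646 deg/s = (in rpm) 0.3326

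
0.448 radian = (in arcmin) 1540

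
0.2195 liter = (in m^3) 0.0002195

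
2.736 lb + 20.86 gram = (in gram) 1262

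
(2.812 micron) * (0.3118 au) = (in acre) 32.41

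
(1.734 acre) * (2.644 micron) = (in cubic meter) 0.01855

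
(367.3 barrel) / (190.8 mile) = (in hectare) 1.902e-08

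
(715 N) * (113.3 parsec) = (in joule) 2.5e+21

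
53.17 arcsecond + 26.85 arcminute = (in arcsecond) 1664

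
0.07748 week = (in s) 4.686e+04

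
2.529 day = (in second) 2.185e+05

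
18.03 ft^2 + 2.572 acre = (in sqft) 1.121e+05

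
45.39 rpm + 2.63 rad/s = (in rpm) 70.5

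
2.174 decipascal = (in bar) 2.174e-06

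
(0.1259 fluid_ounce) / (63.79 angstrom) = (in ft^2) 6283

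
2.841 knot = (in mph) 3.269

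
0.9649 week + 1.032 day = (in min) 1.121e+04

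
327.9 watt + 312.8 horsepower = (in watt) 2.336e+05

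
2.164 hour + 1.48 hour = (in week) 0.02169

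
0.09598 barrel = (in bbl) 0.09598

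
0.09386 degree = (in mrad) 1.638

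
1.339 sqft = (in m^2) 0.1244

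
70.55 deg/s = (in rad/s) 1.231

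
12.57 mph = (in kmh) 20.23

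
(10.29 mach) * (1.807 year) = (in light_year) 2.11e-05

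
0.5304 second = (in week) 8.77e-07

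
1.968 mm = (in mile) 1.223e-06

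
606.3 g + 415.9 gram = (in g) 1022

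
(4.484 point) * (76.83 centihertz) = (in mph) 0.002719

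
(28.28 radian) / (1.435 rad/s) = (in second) 19.71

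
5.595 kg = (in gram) 5595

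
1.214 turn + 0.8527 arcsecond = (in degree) 437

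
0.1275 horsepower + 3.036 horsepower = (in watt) 2359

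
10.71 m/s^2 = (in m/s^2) 10.71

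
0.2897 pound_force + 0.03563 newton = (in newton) 1.324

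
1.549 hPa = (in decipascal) 1549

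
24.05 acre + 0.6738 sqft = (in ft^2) 1.048e+06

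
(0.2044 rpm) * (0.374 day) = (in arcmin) 2.378e+06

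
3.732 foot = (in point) 3224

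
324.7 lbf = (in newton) 1444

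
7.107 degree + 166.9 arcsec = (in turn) 0.01987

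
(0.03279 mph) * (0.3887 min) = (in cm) 34.19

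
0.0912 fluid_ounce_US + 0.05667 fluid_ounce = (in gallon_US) 0.001155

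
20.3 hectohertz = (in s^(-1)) 2030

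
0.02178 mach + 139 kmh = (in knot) 89.47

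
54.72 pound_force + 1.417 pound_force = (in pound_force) 56.14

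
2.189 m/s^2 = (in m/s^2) 2.189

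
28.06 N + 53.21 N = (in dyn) 8.127e+06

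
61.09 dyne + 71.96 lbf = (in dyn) 3.201e+07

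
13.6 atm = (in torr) 1.034e+04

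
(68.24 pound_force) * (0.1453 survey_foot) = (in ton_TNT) 3.213e-09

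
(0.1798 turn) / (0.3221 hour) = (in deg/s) 0.05582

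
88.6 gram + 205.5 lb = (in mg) 9.33e+07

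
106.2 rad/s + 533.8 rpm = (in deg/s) 9288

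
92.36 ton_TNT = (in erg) 3.864e+18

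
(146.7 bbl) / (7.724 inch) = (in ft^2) 1280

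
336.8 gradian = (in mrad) 5290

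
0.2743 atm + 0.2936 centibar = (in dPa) 2.809e+05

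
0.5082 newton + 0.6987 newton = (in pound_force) 0.2713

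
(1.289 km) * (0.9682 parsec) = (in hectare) 3.851e+15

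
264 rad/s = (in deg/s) 1.513e+04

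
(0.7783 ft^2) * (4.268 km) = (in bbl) 1941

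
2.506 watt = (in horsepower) 0.003361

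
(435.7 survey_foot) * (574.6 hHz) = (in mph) 1.707e+07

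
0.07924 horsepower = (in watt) 59.09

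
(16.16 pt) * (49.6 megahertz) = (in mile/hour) 6.325e+05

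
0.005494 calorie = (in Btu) 2.179e-05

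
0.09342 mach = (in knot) 61.83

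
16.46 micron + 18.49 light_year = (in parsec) 5.669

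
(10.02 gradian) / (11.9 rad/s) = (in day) 1.531e-07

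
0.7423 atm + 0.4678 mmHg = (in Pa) 7.528e+04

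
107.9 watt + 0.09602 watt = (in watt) 108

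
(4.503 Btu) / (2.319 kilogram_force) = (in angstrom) 2.089e+12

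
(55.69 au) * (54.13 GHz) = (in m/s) 4.51e+23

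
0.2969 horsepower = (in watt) 221.4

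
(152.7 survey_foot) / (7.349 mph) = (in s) 14.17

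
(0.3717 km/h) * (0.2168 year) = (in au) 4.719e-06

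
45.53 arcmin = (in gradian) 0.8431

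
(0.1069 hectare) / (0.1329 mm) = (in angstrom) 8.044e+16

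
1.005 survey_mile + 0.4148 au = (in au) 0.4148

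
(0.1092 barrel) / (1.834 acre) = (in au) 1.564e-17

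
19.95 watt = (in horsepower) 0.02675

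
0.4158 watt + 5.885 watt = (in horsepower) 0.00845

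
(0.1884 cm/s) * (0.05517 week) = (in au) 4.202e-10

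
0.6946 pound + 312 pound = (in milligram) 1.418e+08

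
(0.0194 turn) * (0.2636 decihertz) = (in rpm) 0.03068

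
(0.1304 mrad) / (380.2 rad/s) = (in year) 1.088e-14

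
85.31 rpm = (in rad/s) 8.934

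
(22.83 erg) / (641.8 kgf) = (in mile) 2.254e-13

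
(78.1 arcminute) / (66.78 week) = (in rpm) 5.371e-09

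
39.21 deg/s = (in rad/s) 0.6843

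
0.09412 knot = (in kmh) 0.1743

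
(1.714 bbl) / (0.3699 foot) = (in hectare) 0.0002417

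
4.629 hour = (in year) 0.0005284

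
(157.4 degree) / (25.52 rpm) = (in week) 1.7e-06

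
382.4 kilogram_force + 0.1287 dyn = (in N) 3750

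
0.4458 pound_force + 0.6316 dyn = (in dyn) 1.983e+05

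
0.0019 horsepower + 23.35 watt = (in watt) 24.77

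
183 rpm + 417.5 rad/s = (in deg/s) 2.502e+04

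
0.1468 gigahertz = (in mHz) 1.468e+11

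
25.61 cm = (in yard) 0.2801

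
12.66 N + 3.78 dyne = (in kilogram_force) 1.291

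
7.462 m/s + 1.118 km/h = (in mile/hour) 17.39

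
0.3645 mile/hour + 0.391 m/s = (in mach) 0.001627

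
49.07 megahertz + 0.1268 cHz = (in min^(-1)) 2.944e+09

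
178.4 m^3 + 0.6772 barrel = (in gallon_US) 4.716e+04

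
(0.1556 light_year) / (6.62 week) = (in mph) 8.225e+08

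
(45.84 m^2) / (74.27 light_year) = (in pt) 1.849e-13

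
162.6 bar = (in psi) 2358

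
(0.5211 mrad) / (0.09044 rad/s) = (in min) 9.603e-05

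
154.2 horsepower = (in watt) 1.15e+05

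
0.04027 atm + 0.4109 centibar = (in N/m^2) 4491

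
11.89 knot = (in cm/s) 611.7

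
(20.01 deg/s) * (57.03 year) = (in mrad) 6.281e+11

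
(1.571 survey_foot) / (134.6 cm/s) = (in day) 4.117e-06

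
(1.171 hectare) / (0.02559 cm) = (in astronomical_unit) 0.0003059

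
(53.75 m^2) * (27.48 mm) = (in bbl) 9.29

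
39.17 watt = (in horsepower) 0.05253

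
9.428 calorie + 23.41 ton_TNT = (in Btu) 9.284e+07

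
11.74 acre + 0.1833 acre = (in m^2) 4.825e+04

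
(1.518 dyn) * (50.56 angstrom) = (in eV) 4.79e+05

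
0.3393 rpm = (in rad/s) 0.03553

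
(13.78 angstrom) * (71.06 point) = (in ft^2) 3.718e-10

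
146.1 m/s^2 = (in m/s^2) 146.1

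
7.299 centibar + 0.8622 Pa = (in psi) 1.059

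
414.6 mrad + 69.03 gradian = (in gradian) 95.42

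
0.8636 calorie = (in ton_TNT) 8.636e-10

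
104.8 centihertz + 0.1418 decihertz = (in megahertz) 1.062e-06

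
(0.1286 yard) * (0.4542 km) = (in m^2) 53.41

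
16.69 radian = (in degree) 956.3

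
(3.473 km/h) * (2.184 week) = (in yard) 1.394e+06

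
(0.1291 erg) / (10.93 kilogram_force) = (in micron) 0.0001204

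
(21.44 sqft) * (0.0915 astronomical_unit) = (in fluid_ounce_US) 9.219e+14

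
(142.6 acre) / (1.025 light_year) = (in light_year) 6.29e-27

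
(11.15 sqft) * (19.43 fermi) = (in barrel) 1.266e-13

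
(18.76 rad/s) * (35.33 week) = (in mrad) 4.009e+11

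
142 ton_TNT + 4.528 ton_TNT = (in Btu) 5.811e+08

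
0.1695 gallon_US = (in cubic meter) 0.0006416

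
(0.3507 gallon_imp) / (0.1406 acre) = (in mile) 1.741e-09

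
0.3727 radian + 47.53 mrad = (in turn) 0.06688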